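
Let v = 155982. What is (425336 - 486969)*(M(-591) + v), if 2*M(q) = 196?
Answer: -9619678640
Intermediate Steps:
M(q) = 98 (M(q) = (1/2)*196 = 98)
(425336 - 486969)*(M(-591) + v) = (425336 - 486969)*(98 + 155982) = -61633*156080 = -9619678640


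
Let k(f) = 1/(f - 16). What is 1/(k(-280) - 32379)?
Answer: -296/9584185 ≈ -3.0884e-5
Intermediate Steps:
k(f) = 1/(-16 + f)
1/(k(-280) - 32379) = 1/(1/(-16 - 280) - 32379) = 1/(1/(-296) - 32379) = 1/(-1/296 - 32379) = 1/(-9584185/296) = -296/9584185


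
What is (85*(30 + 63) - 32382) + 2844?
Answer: -21633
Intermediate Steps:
(85*(30 + 63) - 32382) + 2844 = (85*93 - 32382) + 2844 = (7905 - 32382) + 2844 = -24477 + 2844 = -21633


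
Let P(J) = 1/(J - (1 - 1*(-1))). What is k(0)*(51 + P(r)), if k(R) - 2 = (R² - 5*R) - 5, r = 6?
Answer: -615/4 ≈ -153.75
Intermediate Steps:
k(R) = -3 + R² - 5*R (k(R) = 2 + ((R² - 5*R) - 5) = 2 + (-5 + R² - 5*R) = -3 + R² - 5*R)
P(J) = 1/(-2 + J) (P(J) = 1/(J - (1 + 1)) = 1/(J - 1*2) = 1/(J - 2) = 1/(-2 + J))
k(0)*(51 + P(r)) = (-3 + 0² - 5*0)*(51 + 1/(-2 + 6)) = (-3 + 0 + 0)*(51 + 1/4) = -3*(51 + ¼) = -3*205/4 = -615/4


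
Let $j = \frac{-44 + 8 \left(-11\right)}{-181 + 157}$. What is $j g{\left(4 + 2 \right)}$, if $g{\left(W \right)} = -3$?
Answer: $- \frac{33}{2} \approx -16.5$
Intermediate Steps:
$j = \frac{11}{2}$ ($j = \frac{-44 - 88}{-24} = \left(-132\right) \left(- \frac{1}{24}\right) = \frac{11}{2} \approx 5.5$)
$j g{\left(4 + 2 \right)} = \frac{11}{2} \left(-3\right) = - \frac{33}{2}$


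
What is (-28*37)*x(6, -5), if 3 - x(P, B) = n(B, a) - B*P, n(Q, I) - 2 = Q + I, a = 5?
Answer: 30044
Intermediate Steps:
n(Q, I) = 2 + I + Q (n(Q, I) = 2 + (Q + I) = 2 + (I + Q) = 2 + I + Q)
x(P, B) = -4 - B + B*P (x(P, B) = 3 - ((2 + 5 + B) - B*P) = 3 - ((7 + B) - B*P) = 3 - (7 + B - B*P) = 3 + (-7 - B + B*P) = -4 - B + B*P)
(-28*37)*x(6, -5) = (-28*37)*(-4 - 1*(-5) - 5*6) = -1036*(-4 + 5 - 30) = -1036*(-29) = 30044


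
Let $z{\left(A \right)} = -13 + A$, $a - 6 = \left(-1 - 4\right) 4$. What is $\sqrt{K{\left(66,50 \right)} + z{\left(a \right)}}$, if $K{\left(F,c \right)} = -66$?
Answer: $i \sqrt{93} \approx 9.6436 i$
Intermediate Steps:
$a = -14$ ($a = 6 + \left(-1 - 4\right) 4 = 6 - 20 = -14$)
$\sqrt{K{\left(66,50 \right)} + z{\left(a \right)}} = \sqrt{-66 - 27} = \sqrt{-93} = i \sqrt{93}$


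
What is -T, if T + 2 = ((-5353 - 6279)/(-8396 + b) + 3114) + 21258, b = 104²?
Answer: -14740942/605 ≈ -24365.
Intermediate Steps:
b = 10816
T = 14740942/605 (T = -2 + (((-5353 - 6279)/(-8396 + 10816) + 3114) + 21258) = -2 + ((-11632/2420 + 3114) + 21258) = -2 + ((-11632*1/2420 + 3114) + 21258) = -2 + ((-2908/605 + 3114) + 21258) = -2 + (1881062/605 + 21258) = -2 + 14742152/605 = 14740942/605 ≈ 24365.)
-T = -1*14740942/605 = -14740942/605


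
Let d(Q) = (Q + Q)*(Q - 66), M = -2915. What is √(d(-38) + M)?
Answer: √4989 ≈ 70.633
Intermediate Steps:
d(Q) = 2*Q*(-66 + Q) (d(Q) = (2*Q)*(-66 + Q) = 2*Q*(-66 + Q))
√(d(-38) + M) = √(2*(-38)*(-66 - 38) - 2915) = √(2*(-38)*(-104) - 2915) = √(7904 - 2915) = √4989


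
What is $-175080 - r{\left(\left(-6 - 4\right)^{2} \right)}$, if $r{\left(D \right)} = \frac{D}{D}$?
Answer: $-175081$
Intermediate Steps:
$r{\left(D \right)} = 1$
$-175080 - r{\left(\left(-6 - 4\right)^{2} \right)} = -175080 - 1 = -175081$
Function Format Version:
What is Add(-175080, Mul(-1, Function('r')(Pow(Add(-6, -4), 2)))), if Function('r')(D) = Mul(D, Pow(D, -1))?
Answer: -175081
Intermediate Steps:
Function('r')(D) = 1
Add(-175080, Mul(-1, Function('r')(Pow(Add(-6, -4), 2)))) = Add(-175080, Mul(-1, 1)) = Add(-175080, -1) = -175081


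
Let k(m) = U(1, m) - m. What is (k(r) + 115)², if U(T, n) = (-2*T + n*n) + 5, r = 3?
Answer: 15376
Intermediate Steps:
U(T, n) = 5 + n² - 2*T (U(T, n) = (-2*T + n²) + 5 = (n² - 2*T) + 5 = 5 + n² - 2*T)
k(m) = 3 + m² - m (k(m) = (5 + m² - 2*1) - m = (5 + m² - 2) - m = (3 + m²) - m = 3 + m² - m)
(k(r) + 115)² = ((3 + 3² - 1*3) + 115)² = ((3 + 9 - 3) + 115)² = (9 + 115)² = 124² = 15376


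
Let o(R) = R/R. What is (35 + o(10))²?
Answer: 1296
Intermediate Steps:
o(R) = 1
(35 + o(10))² = (35 + 1)² = 36² = 1296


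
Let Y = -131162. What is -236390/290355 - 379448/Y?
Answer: 7916923886/3808354251 ≈ 2.0788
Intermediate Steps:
-236390/290355 - 379448/Y = -236390/290355 - 379448/(-131162) = -236390*1/290355 - 379448*(-1/131162) = -47278/58071 + 189724/65581 = 7916923886/3808354251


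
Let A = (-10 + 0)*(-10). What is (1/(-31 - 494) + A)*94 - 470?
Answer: 4688156/525 ≈ 8929.8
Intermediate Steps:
A = 100 (A = -10*(-10) = 100)
(1/(-31 - 494) + A)*94 - 470 = (1/(-31 - 494) + 100)*94 - 470 = (1/(-525) + 100)*94 - 470 = (-1/525 + 100)*94 - 470 = (52499/525)*94 - 470 = 4934906/525 - 470 = 4688156/525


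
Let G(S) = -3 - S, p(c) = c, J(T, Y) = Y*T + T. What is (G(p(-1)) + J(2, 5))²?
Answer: 100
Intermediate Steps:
J(T, Y) = T + T*Y (J(T, Y) = T*Y + T = T + T*Y)
(G(p(-1)) + J(2, 5))² = ((-3 - 1*(-1)) + 2*(1 + 5))² = ((-3 + 1) + 2*6)² = (-2 + 12)² = 10² = 100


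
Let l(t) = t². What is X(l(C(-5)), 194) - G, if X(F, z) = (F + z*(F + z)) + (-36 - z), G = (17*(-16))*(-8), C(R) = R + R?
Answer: 54730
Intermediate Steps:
C(R) = 2*R
G = 2176 (G = -272*(-8) = 2176)
X(F, z) = -36 + F - z + z*(F + z)
X(l(C(-5)), 194) - G = (-36 + (2*(-5))² + 194² - 1*194 + (2*(-5))²*194) - 1*2176 = (-36 + (-10)² + 37636 - 194 + (-10)²*194) - 2176 = (-36 + 100 + 37636 - 194 + 100*194) - 2176 = (-36 + 100 + 37636 - 194 + 19400) - 2176 = 56906 - 2176 = 54730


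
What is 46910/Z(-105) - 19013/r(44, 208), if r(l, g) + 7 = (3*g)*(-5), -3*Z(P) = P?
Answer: 29470605/21889 ≈ 1346.4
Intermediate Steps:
Z(P) = -P/3
r(l, g) = -7 - 15*g (r(l, g) = -7 + (3*g)*(-5) = -7 - 15*g)
46910/Z(-105) - 19013/r(44, 208) = 46910/((-1/3*(-105))) - 19013/(-7 - 15*208) = 46910/35 - 19013/(-7 - 3120) = 46910*(1/35) - 19013/(-3127) = 9382/7 - 19013*(-1/3127) = 9382/7 + 19013/3127 = 29470605/21889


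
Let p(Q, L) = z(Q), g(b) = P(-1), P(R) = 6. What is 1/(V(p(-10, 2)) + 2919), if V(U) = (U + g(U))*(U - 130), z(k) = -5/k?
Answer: 4/8309 ≈ 0.00048141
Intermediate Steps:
g(b) = 6
p(Q, L) = -5/Q
V(U) = (-130 + U)*(6 + U) (V(U) = (U + 6)*(U - 130) = (6 + U)*(-130 + U) = (-130 + U)*(6 + U))
1/(V(p(-10, 2)) + 2919) = 1/((-780 + (-5/(-10))**2 - (-620)/(-10)) + 2919) = 1/((-780 + (-5*(-1/10))**2 - (-620)*(-1)/10) + 2919) = 1/((-780 + (1/2)**2 - 124*1/2) + 2919) = 1/((-780 + 1/4 - 62) + 2919) = 1/(-3367/4 + 2919) = 1/(8309/4) = 4/8309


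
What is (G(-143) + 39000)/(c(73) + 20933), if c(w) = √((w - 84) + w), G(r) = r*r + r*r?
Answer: 1672504834/438190427 - 79898*√62/438190427 ≈ 3.8154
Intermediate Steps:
G(r) = 2*r² (G(r) = r² + r² = 2*r²)
c(w) = √(-84 + 2*w) (c(w) = √((-84 + w) + w) = √(-84 + 2*w))
(G(-143) + 39000)/(c(73) + 20933) = (2*(-143)² + 39000)/(√(-84 + 2*73) + 20933) = (2*20449 + 39000)/(√(-84 + 146) + 20933) = (40898 + 39000)/(√62 + 20933) = 79898/(20933 + √62)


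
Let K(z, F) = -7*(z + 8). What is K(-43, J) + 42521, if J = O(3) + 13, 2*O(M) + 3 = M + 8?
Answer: 42766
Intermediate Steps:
O(M) = 5/2 + M/2 (O(M) = -3/2 + (M + 8)/2 = -3/2 + (8 + M)/2 = -3/2 + (4 + M/2) = 5/2 + M/2)
J = 17 (J = (5/2 + (1/2)*3) + 13 = (5/2 + 3/2) + 13 = 4 + 13 = 17)
K(z, F) = -56 - 7*z (K(z, F) = -7*(8 + z) = -56 - 7*z)
K(-43, J) + 42521 = (-56 - 7*(-43)) + 42521 = (-56 + 301) + 42521 = 245 + 42521 = 42766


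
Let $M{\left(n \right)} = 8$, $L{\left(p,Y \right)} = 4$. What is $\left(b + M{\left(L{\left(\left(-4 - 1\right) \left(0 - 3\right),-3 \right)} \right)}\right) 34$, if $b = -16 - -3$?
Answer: $-170$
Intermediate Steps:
$b = -13$ ($b = -16 + 3 = -13$)
$\left(b + M{\left(L{\left(\left(-4 - 1\right) \left(0 - 3\right),-3 \right)} \right)}\right) 34 = \left(-13 + 8\right) 34 = \left(-5\right) 34 = -170$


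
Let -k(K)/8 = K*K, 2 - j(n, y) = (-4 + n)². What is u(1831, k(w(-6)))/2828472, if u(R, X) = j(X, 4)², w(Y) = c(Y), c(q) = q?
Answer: 1817402161/707118 ≈ 2570.2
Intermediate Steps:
j(n, y) = 2 - (-4 + n)²
w(Y) = Y
k(K) = -8*K² (k(K) = -8*K*K = -8*K²)
u(R, X) = (2 - (-4 + X)²)²
u(1831, k(w(-6)))/2828472 = (-2 + (-4 - 8*(-6)²)²)²/2828472 = (-2 + (-4 - 8*36)²)²*(1/2828472) = (-2 + (-4 - 288)²)²*(1/2828472) = (-2 + (-292)²)²*(1/2828472) = (-2 + 85264)²*(1/2828472) = 85262²*(1/2828472) = 7269608644*(1/2828472) = 1817402161/707118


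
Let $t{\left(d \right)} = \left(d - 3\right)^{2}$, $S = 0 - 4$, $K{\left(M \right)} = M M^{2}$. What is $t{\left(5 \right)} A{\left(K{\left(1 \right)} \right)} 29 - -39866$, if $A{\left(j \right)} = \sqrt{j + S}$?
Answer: $39866 + 116 i \sqrt{3} \approx 39866.0 + 200.92 i$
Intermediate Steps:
$K{\left(M \right)} = M^{3}$
$S = -4$
$A{\left(j \right)} = \sqrt{-4 + j}$ ($A{\left(j \right)} = \sqrt{j - 4} = \sqrt{-4 + j}$)
$t{\left(d \right)} = \left(-3 + d\right)^{2}$
$t{\left(5 \right)} A{\left(K{\left(1 \right)} \right)} 29 - -39866 = \left(-3 + 5\right)^{2} \sqrt{-4 + 1^{3}} \cdot 29 - -39866 = 2^{2} \sqrt{-4 + 1} \cdot 29 + 39866 = 4 \sqrt{-3} \cdot 29 + 39866 = 4 i \sqrt{3} \cdot 29 + 39866 = 116 i \sqrt{3} + 39866 = 39866 + 116 i \sqrt{3}$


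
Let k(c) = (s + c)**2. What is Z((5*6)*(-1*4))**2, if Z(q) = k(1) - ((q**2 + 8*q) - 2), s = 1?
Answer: 180472356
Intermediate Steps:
k(c) = (1 + c)**2
Z(q) = 6 - q**2 - 8*q (Z(q) = (1 + 1)**2 - ((q**2 + 8*q) - 2) = 2**2 - (-2 + q**2 + 8*q) = 4 + (2 - q**2 - 8*q) = 6 - q**2 - 8*q)
Z((5*6)*(-1*4))**2 = (6 - ((5*6)*(-1*4))**2 - 8*5*6*(-1*4))**2 = (6 - (30*(-4))**2 - 240*(-4))**2 = (6 - 1*(-120)**2 - 8*(-120))**2 = (6 - 1*14400 + 960)**2 = (6 - 14400 + 960)**2 = (-13434)**2 = 180472356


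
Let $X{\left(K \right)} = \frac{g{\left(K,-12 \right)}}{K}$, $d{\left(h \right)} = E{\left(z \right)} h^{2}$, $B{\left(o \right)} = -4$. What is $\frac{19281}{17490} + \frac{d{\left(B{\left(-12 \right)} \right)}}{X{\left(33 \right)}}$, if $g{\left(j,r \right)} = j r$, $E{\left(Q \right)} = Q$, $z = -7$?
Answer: $\frac{182521}{17490} \approx 10.436$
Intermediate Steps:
$d{\left(h \right)} = - 7 h^{2}$
$X{\left(K \right)} = -12$ ($X{\left(K \right)} = \frac{K \left(-12\right)}{K} = \frac{\left(-12\right) K}{K} = -12$)
$\frac{19281}{17490} + \frac{d{\left(B{\left(-12 \right)} \right)}}{X{\left(33 \right)}} = \frac{19281}{17490} + \frac{\left(-7\right) \left(-4\right)^{2}}{-12} = 19281 \cdot \frac{1}{17490} + \left(-7\right) 16 \left(- \frac{1}{12}\right) = \frac{6427}{5830} - - \frac{28}{3} = \frac{6427}{5830} + \frac{28}{3} = \frac{182521}{17490}$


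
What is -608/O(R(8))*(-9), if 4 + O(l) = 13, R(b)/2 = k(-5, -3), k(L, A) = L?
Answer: 608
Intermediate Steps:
R(b) = -10 (R(b) = 2*(-5) = -10)
O(l) = 9 (O(l) = -4 + 13 = 9)
-608/O(R(8))*(-9) = -608/9*(-9) = 608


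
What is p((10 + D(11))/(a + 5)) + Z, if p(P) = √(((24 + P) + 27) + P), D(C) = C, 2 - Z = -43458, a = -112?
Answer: 43460 + 19*√1605/107 ≈ 43467.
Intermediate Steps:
Z = 43460 (Z = 2 - 1*(-43458) = 2 + 43458 = 43460)
p(P) = √(51 + 2*P) (p(P) = √((51 + P) + P) = √(51 + 2*P))
p((10 + D(11))/(a + 5)) + Z = √(51 + 2*((10 + 11)/(-112 + 5))) + 43460 = √(51 + 2*(21/(-107))) + 43460 = √(51 + 2*(21*(-1/107))) + 43460 = √(51 + 2*(-21/107)) + 43460 = √(51 - 42/107) + 43460 = √(5415/107) + 43460 = 19*√1605/107 + 43460 = 43460 + 19*√1605/107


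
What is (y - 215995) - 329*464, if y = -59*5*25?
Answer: -376026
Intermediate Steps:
y = -7375 (y = -295*25 = -7375)
(y - 215995) - 329*464 = (-7375 - 215995) - 329*464 = -223370 - 152656 = -376026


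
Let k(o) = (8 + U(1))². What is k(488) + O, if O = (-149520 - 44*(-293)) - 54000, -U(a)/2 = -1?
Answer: -190528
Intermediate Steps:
U(a) = 2 (U(a) = -2*(-1) = 2)
k(o) = 100 (k(o) = (8 + 2)² = 10² = 100)
O = -190628 (O = (-149520 + 12892) - 54000 = -136628 - 54000 = -190628)
k(488) + O = 100 - 190628 = -190528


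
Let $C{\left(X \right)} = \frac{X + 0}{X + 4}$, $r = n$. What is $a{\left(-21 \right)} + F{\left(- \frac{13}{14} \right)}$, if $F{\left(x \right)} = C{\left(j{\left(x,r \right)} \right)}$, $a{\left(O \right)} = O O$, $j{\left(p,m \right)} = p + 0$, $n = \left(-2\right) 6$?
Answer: $\frac{18950}{43} \approx 440.7$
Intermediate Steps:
$n = -12$
$r = -12$
$j{\left(p,m \right)} = p$
$a{\left(O \right)} = O^{2}$
$C{\left(X \right)} = \frac{X}{4 + X}$
$F{\left(x \right)} = \frac{x}{4 + x}$
$a{\left(-21 \right)} + F{\left(- \frac{13}{14} \right)} = \left(-21\right)^{2} + \frac{\left(-13\right) \frac{1}{14}}{4 - \frac{13}{14}} = 441 + \frac{\left(-13\right) \frac{1}{14}}{4 - \frac{13}{14}} = 441 - \frac{13}{14 \left(4 - \frac{13}{14}\right)} = 441 - \frac{13}{14 \cdot \frac{43}{14}} = 441 - \frac{13}{43} = \frac{18950}{43}$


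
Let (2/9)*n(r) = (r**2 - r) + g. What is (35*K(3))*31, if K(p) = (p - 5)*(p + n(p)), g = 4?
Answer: -104160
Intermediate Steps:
n(r) = 18 - 9*r/2 + 9*r**2/2 (n(r) = 9*((r**2 - r) + 4)/2 = 9*(4 + r**2 - r)/2 = 18 - 9*r/2 + 9*r**2/2)
K(p) = (-5 + p)*(18 - 7*p/2 + 9*p**2/2) (K(p) = (p - 5)*(p + (18 - 9*p/2 + 9*p**2/2)) = (-5 + p)*(18 - 7*p/2 + 9*p**2/2))
(35*K(3))*31 = (35*(-90 - 26*3**2 + (9/2)*3**3 + (71/2)*3))*31 = (35*(-90 - 26*9 + (9/2)*27 + 213/2))*31 = (35*(-90 - 234 + 243/2 + 213/2))*31 = (35*(-96))*31 = -3360*31 = -104160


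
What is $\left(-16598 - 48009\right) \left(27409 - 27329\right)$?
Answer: $-5168560$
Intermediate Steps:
$\left(-16598 - 48009\right) \left(27409 - 27329\right) = \left(-64607\right) 80 = -5168560$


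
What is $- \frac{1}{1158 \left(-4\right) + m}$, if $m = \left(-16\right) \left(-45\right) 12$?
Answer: $- \frac{1}{4008} \approx -0.0002495$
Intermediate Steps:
$m = 8640$ ($m = 720 \cdot 12 = 8640$)
$- \frac{1}{1158 \left(-4\right) + m} = - \frac{1}{1158 \left(-4\right) + 8640} = - \frac{1}{-4632 + 8640} = - \frac{1}{4008}$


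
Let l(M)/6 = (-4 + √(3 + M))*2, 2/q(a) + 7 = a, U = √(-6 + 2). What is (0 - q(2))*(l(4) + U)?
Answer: -96/5 + 4*I/5 + 24*√7/5 ≈ -6.5004 + 0.8*I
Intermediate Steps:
U = 2*I (U = √(-4) = 2*I ≈ 2.0*I)
q(a) = 2/(-7 + a)
l(M) = -48 + 12*√(3 + M) (l(M) = 6*((-4 + √(3 + M))*2) = 6*(-8 + 2*√(3 + M)) = -48 + 12*√(3 + M))
(0 - q(2))*(l(4) + U) = (0 - 2/(-7 + 2))*((-48 + 12*√(3 + 4)) + 2*I) = (0 - 2/(-5))*((-48 + 12*√7) + 2*I) = (0 - 2*(-1)/5)*(-48 + 2*I + 12*√7) = (0 - 1*(-⅖))*(-48 + 2*I + 12*√7) = (0 + ⅖)*(-48 + 2*I + 12*√7) = 2*(-48 + 2*I + 12*√7)/5 = -96/5 + 4*I/5 + 24*√7/5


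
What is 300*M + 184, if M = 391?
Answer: 117484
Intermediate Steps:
300*M + 184 = 300*391 + 184 = 117300 + 184 = 117484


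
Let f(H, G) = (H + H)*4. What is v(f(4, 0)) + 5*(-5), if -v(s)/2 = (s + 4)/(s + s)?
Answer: -209/8 ≈ -26.125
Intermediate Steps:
f(H, G) = 8*H (f(H, G) = (2*H)*4 = 8*H)
v(s) = -(4 + s)/s (v(s) = -2*(s + 4)/(s + s) = -2*(4 + s)/(2*s) = -2*(4 + s)*1/(2*s) = -(4 + s)/s)
v(f(4, 0)) + 5*(-5) = (-4 - 8*4)/((8*4)) + 5*(-5) = (-4 - 1*32)/32 - 25 = (-4 - 32)/32 - 25 = (1/32)*(-36) - 25 = -9/8 - 25 = -209/8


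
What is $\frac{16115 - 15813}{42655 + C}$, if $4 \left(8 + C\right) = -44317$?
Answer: $\frac{1208}{126271} \approx 0.0095667$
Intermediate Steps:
$C = - \frac{44349}{4}$ ($C = -8 + \frac{1}{4} \left(-44317\right) = -8 - \frac{44317}{4} = - \frac{44349}{4} \approx -11087.0$)
$\frac{16115 - 15813}{42655 + C} = \frac{16115 - 15813}{42655 - \frac{44349}{4}} = \frac{302}{\frac{126271}{4}} = 302 \cdot \frac{4}{126271} = \frac{1208}{126271}$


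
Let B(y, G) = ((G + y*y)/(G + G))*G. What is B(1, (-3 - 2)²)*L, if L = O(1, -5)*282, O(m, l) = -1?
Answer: -3666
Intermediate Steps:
L = -282 (L = -1*282 = -282)
B(y, G) = G/2 + y²/2 (B(y, G) = ((G + y²)/((2*G)))*G = ((G + y²)*(1/(2*G)))*G = ((G + y²)/(2*G))*G = G/2 + y²/2)
B(1, (-3 - 2)²)*L = ((-3 - 2)²/2 + (½)*1²)*(-282) = ((½)*(-5)² + (½)*1)*(-282) = ((½)*25 + ½)*(-282) = (25/2 + ½)*(-282) = 13*(-282) = -3666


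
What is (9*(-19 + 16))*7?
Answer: -189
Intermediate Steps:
(9*(-19 + 16))*7 = (9*(-3))*7 = -27*7 = -189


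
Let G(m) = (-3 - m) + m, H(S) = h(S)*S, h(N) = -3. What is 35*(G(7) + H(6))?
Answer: -735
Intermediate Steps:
H(S) = -3*S
G(m) = -3
35*(G(7) + H(6)) = 35*(-3 - 3*6) = 35*(-3 - 18) = 35*(-21) = -735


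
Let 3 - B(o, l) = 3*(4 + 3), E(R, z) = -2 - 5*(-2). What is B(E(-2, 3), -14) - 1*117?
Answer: -135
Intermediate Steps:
E(R, z) = 8 (E(R, z) = -2 + 10 = 8)
B(o, l) = -18 (B(o, l) = 3 - 3*(4 + 3) = 3 - 3*7 = 3 - 1*21 = 3 - 21 = -18)
B(E(-2, 3), -14) - 1*117 = -18 - 1*117 = -18 - 117 = -135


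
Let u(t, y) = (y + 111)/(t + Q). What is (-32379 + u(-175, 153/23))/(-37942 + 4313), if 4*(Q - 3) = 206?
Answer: 179482209/186405547 ≈ 0.96286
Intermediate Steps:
Q = 109/2 (Q = 3 + (¼)*206 = 3 + 103/2 = 109/2 ≈ 54.500)
u(t, y) = (111 + y)/(109/2 + t) (u(t, y) = (y + 111)/(t + 109/2) = (111 + y)/(109/2 + t))
(-32379 + u(-175, 153/23))/(-37942 + 4313) = (-32379 + 2*(111 + 153/23)/(109 + 2*(-175)))/(-37942 + 4313) = (-32379 + 2*(111 + 153*(1/23))/(109 - 350))/(-33629) = (-32379 + 2*(111 + 153/23)/(-241))*(-1/33629) = (-32379 + 2*(-1/241)*(2706/23))*(-1/33629) = (-32379 - 5412/5543)*(-1/33629) = -179482209/5543*(-1/33629) = 179482209/186405547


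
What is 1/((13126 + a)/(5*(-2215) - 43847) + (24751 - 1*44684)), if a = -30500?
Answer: -3923/78195918 ≈ -5.0169e-5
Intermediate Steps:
1/((13126 + a)/(5*(-2215) - 43847) + (24751 - 1*44684)) = 1/((13126 - 30500)/(5*(-2215) - 43847) + (24751 - 1*44684)) = 1/(-17374/(-11075 - 43847) + (24751 - 44684)) = 1/(-17374/(-54922) - 19933) = 1/(-17374*(-1/54922) - 19933) = 1/(1241/3923 - 19933) = 1/(-78195918/3923) = -3923/78195918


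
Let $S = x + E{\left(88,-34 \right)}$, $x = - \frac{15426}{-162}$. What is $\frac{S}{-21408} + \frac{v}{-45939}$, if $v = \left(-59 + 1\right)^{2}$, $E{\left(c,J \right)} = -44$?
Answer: $- \frac{223108829}{2950386336} \approx -0.07562$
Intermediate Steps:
$v = 3364$ ($v = \left(-58\right)^{2} = 3364$)
$x = \frac{857}{9}$ ($x = \left(-15426\right) \left(- \frac{1}{162}\right) = \frac{857}{9} \approx 95.222$)
$S = \frac{461}{9}$ ($S = \frac{857}{9} - 44 = \frac{461}{9} \approx 51.222$)
$\frac{S}{-21408} + \frac{v}{-45939} = \frac{461}{9 \left(-21408\right)} + \frac{3364}{-45939} = \frac{461}{9} \left(- \frac{1}{21408}\right) + 3364 \left(- \frac{1}{45939}\right) = - \frac{461}{192672} - \frac{3364}{45939} = - \frac{223108829}{2950386336}$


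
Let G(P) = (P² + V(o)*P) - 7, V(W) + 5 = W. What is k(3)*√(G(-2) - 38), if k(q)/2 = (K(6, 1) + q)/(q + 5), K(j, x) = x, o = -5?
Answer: I*√21 ≈ 4.5826*I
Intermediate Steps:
V(W) = -5 + W
G(P) = -7 + P² - 10*P (G(P) = (P² + (-5 - 5)*P) - 7 = (P² - 10*P) - 7 = -7 + P² - 10*P)
k(q) = 2*(1 + q)/(5 + q) (k(q) = 2*((1 + q)/(q + 5)) = 2*((1 + q)/(5 + q)) = 2*(1 + q)/(5 + q))
k(3)*√(G(-2) - 38) = (2*(1 + 3)/(5 + 3))*√((-7 + (-2)² - 10*(-2)) - 38) = (2*4/8)*√((-7 + 4 + 20) - 38) = (2*(⅛)*4)*√(17 - 38) = 1*√(-21) = 1*(I*√21) = I*√21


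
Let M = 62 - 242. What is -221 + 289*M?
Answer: -52241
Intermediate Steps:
M = -180
-221 + 289*M = -221 + 289*(-180) = -221 - 52020 = -52241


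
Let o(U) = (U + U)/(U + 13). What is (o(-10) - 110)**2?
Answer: 122500/9 ≈ 13611.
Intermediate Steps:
o(U) = 2*U/(13 + U) (o(U) = (2*U)/(13 + U) = 2*U/(13 + U))
(o(-10) - 110)**2 = (2*(-10)/(13 - 10) - 110)**2 = (2*(-10)/3 - 110)**2 = (2*(-10)*(1/3) - 110)**2 = (-20/3 - 110)**2 = (-350/3)**2 = 122500/9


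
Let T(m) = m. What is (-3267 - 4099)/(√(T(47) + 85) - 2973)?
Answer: 7299706/2946199 + 14732*√33/8838597 ≈ 2.4872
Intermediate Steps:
(-3267 - 4099)/(√(T(47) + 85) - 2973) = (-3267 - 4099)/(√(47 + 85) - 2973) = -7366/(√132 - 2973) = -7366/(2*√33 - 2973) = -7366/(-2973 + 2*√33)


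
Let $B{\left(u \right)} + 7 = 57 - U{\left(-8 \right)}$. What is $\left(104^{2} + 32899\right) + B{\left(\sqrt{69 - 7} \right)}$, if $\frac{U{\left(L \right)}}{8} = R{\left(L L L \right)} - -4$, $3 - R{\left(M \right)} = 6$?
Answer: $43757$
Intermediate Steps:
$R{\left(M \right)} = -3$ ($R{\left(M \right)} = 3 - 6 = -3$)
$U{\left(L \right)} = 8$ ($U{\left(L \right)} = 8 \left(-3 - -4\right) = 8 \left(-3 + 4\right) = 8 \cdot 1 = 8$)
$B{\left(u \right)} = 42$ ($B{\left(u \right)} = -7 + \left(57 - 8\right) = -7 + 49 = 42$)
$\left(104^{2} + 32899\right) + B{\left(\sqrt{69 - 7} \right)} = \left(104^{2} + 32899\right) + 42 = \left(10816 + 32899\right) + 42 = 43715 + 42 = 43757$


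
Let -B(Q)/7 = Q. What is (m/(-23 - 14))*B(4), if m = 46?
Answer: 1288/37 ≈ 34.811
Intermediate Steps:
B(Q) = -7*Q
(m/(-23 - 14))*B(4) = (46/(-23 - 14))*(-7*4) = (46/(-37))*(-28) = -1/37*46*(-28) = -46/37*(-28) = 1288/37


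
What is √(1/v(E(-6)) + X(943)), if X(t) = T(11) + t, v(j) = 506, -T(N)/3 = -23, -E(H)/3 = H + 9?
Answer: 3*√28789882/506 ≈ 31.812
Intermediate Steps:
E(H) = -27 - 3*H (E(H) = -3*(H + 9) = -3*(9 + H) = -27 - 3*H)
T(N) = 69 (T(N) = -3*(-23) = 69)
X(t) = 69 + t
√(1/v(E(-6)) + X(943)) = √(1/506 + (69 + 943)) = √(1/506 + 1012) = √(512073/506) = 3*√28789882/506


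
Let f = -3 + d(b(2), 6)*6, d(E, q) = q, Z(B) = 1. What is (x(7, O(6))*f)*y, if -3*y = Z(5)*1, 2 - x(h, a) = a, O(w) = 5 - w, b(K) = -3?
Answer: -33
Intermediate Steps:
x(h, a) = 2 - a
y = -⅓ (y = -1/3 = -⅓*1 = -⅓ ≈ -0.33333)
f = 33 (f = -3 + 6*6 = -3 + 36 = 33)
(x(7, O(6))*f)*y = ((2 - (5 - 1*6))*33)*(-⅓) = ((2 - (5 - 6))*33)*(-⅓) = ((2 - 1*(-1))*33)*(-⅓) = ((2 + 1)*33)*(-⅓) = (3*33)*(-⅓) = 99*(-⅓) = -33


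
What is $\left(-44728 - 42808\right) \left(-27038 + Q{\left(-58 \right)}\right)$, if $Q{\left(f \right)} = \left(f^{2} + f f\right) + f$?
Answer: $1782933248$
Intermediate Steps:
$Q{\left(f \right)} = f + 2 f^{2}$ ($Q{\left(f \right)} = \left(f^{2} + f^{2}\right) + f = 2 f^{2} + f = f + 2 f^{2}$)
$\left(-44728 - 42808\right) \left(-27038 + Q{\left(-58 \right)}\right) = \left(-44728 - 42808\right) \left(-27038 - 58 \left(1 + 2 \left(-58\right)\right)\right) = - 87536 \left(-27038 - 58 \left(1 - 116\right)\right) = - 87536 \left(-27038 - -6670\right) = - 87536 \left(-27038 + 6670\right) = \left(-87536\right) \left(-20368\right) = 1782933248$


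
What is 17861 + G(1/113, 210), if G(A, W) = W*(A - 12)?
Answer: 1733743/113 ≈ 15343.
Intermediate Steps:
G(A, W) = W*(-12 + A)
17861 + G(1/113, 210) = 17861 + 210*(-12 + 1/113) = 17861 + 210*(-1355/113) = 17861 - 284550/113 = 1733743/113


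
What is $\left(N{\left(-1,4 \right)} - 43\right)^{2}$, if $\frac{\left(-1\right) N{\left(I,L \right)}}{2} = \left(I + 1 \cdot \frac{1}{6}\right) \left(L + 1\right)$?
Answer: $\frac{10816}{9} \approx 1201.8$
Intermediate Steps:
$N{\left(I,L \right)} = - 2 \left(1 + L\right) \left(\frac{1}{6} + I\right)$ ($N{\left(I,L \right)} = - 2 \left(I + 1 \cdot \frac{1}{6}\right) \left(L + 1\right) = - 2 \left(I + 1 \cdot \frac{1}{6}\right) \left(1 + L\right) = - 2 \left(I + \frac{1}{6}\right) \left(1 + L\right) = - 2 \left(\frac{1}{6} + I\right) \left(1 + L\right) = - 2 \left(1 + L\right) \left(\frac{1}{6} + I\right)$)
$\left(N{\left(-1,4 \right)} - 43\right)^{2} = \left(\left(- \frac{1}{3} - -2 - \frac{4}{3} - \left(-2\right) 4\right) - 43\right)^{2} = \left(\left(- \frac{1}{3} + 2 - \frac{4}{3} + 8\right) - 43\right)^{2} = \left(\frac{25}{3} - 43\right)^{2} = \left(- \frac{104}{3}\right)^{2} = \frac{10816}{9}$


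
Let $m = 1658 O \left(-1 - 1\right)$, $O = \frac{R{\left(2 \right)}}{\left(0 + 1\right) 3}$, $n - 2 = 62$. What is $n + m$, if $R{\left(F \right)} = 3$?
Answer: $-3252$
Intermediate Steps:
$n = 64$ ($n = 2 + 62 = 64$)
$O = 1$ ($O = \frac{3}{\left(0 + 1\right) 3} = \frac{3}{1 \cdot 3} = \frac{3}{3} = 3 \cdot \frac{1}{3} = 1$)
$m = -3316$ ($m = 1658 \cdot 1 \left(-1 - 1\right) = 1658 \cdot 1 \left(-2\right) = 1658 \left(-2\right) = -3316$)
$n + m = 64 - 3316 = -3252$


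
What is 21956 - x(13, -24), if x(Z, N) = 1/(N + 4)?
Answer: 439121/20 ≈ 21956.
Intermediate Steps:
x(Z, N) = 1/(4 + N)
21956 - x(13, -24) = 21956 - 1/(4 - 24) = 21956 - 1/(-20) = 21956 - 1*(-1/20) = 21956 + 1/20 = 439121/20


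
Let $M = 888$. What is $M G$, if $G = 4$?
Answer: $3552$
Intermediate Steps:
$M G = 888 \cdot 4 = 3552$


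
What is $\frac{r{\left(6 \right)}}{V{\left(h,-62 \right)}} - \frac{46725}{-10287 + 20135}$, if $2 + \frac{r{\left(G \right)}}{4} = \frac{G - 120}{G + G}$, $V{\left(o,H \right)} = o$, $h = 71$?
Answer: $- \frac{3770483}{699208} \approx -5.3925$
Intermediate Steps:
$r{\left(G \right)} = -8 + \frac{2 \left(-120 + G\right)}{G}$ ($r{\left(G \right)} = -8 + 4 \frac{G - 120}{G + G} = -8 + 4 \frac{-120 + G}{2 G} = -8 + \frac{2 \left(-120 + G\right)}{G}$)
$\frac{r{\left(6 \right)}}{V{\left(h,-62 \right)}} - \frac{46725}{-10287 + 20135} = \frac{-6 - \frac{240}{6}}{71} - \frac{46725}{-10287 + 20135} = \left(-6 - 40\right) \frac{1}{71} - \frac{46725}{9848} = \left(-46\right) \frac{1}{71} - \frac{46725}{9848} = - \frac{46}{71} - \frac{46725}{9848} = - \frac{3770483}{699208}$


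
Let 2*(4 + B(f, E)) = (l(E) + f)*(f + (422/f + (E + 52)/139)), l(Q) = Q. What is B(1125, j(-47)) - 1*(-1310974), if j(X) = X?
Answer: 299859472912/156375 ≈ 1.9176e+6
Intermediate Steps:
B(f, E) = -4 + (E + f)*(52/139 + f + 422/f + E/139)/2 (B(f, E) = -4 + ((E + f)*(f + (422/f + (E + 52)/139)))/2 = -4 + ((E + f)*(f + (422/f + (52 + E)*(1/139))))/2 = -4 + ((E + f)*(f + (422/f + (52/139 + E/139))))/2 = -4 + ((E + f)*(f + (52/139 + 422/f + E/139)))/2 = -4 + ((E + f)*(52/139 + f + 422/f + E/139))/2 = -4 + (E + f)*(52/139 + f + 422/f + E/139)/2)
B(1125, j(-47)) - 1*(-1310974) = (1/278)*(58658*(-47) + 1125*(57546 + (-47)² + 52*(-47) + 52*1125 + 139*1125² + 140*(-47)*1125))/1125 - 1*(-1310974) = (1/278)*(1/1125)*(-2756926 + 1125*(57546 + 2209 - 2444 + 58500 + 139*1265625 - 7402500)) + 1310974 = (1/278)*(1/1125)*(-2756926 + 1125*(57546 + 2209 - 2444 + 58500 + 175921875 - 7402500)) + 1310974 = (1/278)*(1/1125)*(-2756926 + 1125*168635186) + 1310974 = (1/278)*(1/1125)*(-2756926 + 189714584250) + 1310974 = (1/278)*(1/1125)*189711827324 + 1310974 = 94855913662/156375 + 1310974 = 299859472912/156375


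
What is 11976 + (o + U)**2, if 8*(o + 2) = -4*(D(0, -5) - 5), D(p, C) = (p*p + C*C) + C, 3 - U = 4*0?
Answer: 48073/4 ≈ 12018.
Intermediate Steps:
U = 3 (U = 3 - 4*0 = 3 - 1*0 = 3 + 0 = 3)
D(p, C) = C + C**2 + p**2 (D(p, C) = (p**2 + C**2) + C = (C**2 + p**2) + C = C + C**2 + p**2)
o = -19/2 (o = -2 + (-4*((-5 + (-5)**2 + 0**2) - 5))/8 = -2 + (-4*((-5 + 25 + 0) - 5))/8 = -2 + (-4*(20 - 5))/8 = -2 + (-4*15)/8 = -2 + (1/8)*(-60) = -2 - 15/2 = -19/2 ≈ -9.5000)
11976 + (o + U)**2 = 11976 + (-19/2 + 3)**2 = 11976 + (-13/2)**2 = 11976 + 169/4 = 48073/4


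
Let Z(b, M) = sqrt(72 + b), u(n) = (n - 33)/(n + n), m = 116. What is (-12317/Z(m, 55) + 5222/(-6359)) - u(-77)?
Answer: -68349/44513 - 12317*sqrt(47)/94 ≈ -899.84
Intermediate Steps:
u(n) = (-33 + n)/(2*n) (u(n) = (-33 + n)/((2*n)) = (-33 + n)*(1/(2*n)) = (-33 + n)/(2*n))
(-12317/Z(m, 55) + 5222/(-6359)) - u(-77) = (-12317/sqrt(72 + 116) + 5222/(-6359)) - (-33 - 77)/(2*(-77)) = (-12317*sqrt(47)/94 + 5222*(-1/6359)) - (-1)*(-110)/(2*77) = (-12317*sqrt(47)/94 - 5222/6359) - 1*5/7 = (-12317*sqrt(47)/94 - 5222/6359) - 5/7 = (-5222/6359 - 12317*sqrt(47)/94) - 5/7 = -68349/44513 - 12317*sqrt(47)/94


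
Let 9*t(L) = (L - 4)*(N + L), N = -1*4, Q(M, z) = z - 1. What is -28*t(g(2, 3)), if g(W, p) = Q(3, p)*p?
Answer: -112/9 ≈ -12.444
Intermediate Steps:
Q(M, z) = -1 + z
g(W, p) = p*(-1 + p) (g(W, p) = (-1 + p)*p = p*(-1 + p))
N = -4
t(L) = (-4 + L)²/9 (t(L) = ((L - 4)*(-4 + L))/9 = ((-4 + L)*(-4 + L))/9 = (-4 + L)²/9)
-28*t(g(2, 3)) = -28*(16/9 - 8*(-1 + 3)/3 + (3*(-1 + 3))²/9) = -28*(16/9 - 8*2/3 + (3*2)²/9) = -28*(16/9 - 8/9*6 + (⅑)*6²) = -28*(16/9 - 16/3 + (⅑)*36) = -28*(16/9 - 16/3 + 4) = -28*4/9 = -112/9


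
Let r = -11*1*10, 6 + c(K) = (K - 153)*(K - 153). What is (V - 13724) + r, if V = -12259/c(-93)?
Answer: -837107599/60510 ≈ -13834.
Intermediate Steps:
c(K) = -6 + (-153 + K)**2 (c(K) = -6 + (K - 153)*(K - 153) = -6 + (-153 + K)*(-153 + K) = -6 + (-153 + K)**2)
V = -12259/60510 (V = -12259/(-6 + (-153 - 93)**2) = -12259/(-6 + (-246)**2) = -12259/(-6 + 60516) = -12259/60510 ≈ -0.20259)
r = -110 (r = -11*10 = -110)
(V - 13724) + r = (-12259/60510 - 13724) - 110 = -830451499/60510 - 110 = -837107599/60510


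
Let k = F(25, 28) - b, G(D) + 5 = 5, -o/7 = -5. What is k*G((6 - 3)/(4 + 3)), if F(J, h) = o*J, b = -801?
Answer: 0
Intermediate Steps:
o = 35 (o = -7*(-5) = 35)
F(J, h) = 35*J
G(D) = 0 (G(D) = -5 + 5 = 0)
k = 1676 (k = 35*25 - 1*(-801) = 875 + 801 = 1676)
k*G((6 - 3)/(4 + 3)) = 1676*0 = 0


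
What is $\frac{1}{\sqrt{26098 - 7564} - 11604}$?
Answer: $- \frac{1934}{22439047} - \frac{\sqrt{18534}}{134634282} \approx -8.72 \cdot 10^{-5}$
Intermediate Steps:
$\frac{1}{\sqrt{26098 - 7564} - 11604} = \frac{1}{\sqrt{18534} - 11604} = \frac{1}{-11604 + \sqrt{18534}}$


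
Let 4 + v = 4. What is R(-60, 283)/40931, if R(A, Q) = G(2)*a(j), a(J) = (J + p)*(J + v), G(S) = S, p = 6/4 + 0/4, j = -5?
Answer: 35/40931 ≈ 0.00085510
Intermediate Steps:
v = 0 (v = -4 + 4 = 0)
p = 3/2 (p = 6*(1/4) + 0*(1/4) = 3/2 + 0 = 3/2 ≈ 1.5000)
a(J) = J*(3/2 + J) (a(J) = (J + 3/2)*(J + 0) = (3/2 + J)*J = J*(3/2 + J))
R(A, Q) = 35 (R(A, Q) = 2*((1/2)*(-5)*(3 + 2*(-5))) = 2*((1/2)*(-5)*(3 - 10)) = 2*((1/2)*(-5)*(-7)) = 2*(35/2) = 35)
R(-60, 283)/40931 = 35/40931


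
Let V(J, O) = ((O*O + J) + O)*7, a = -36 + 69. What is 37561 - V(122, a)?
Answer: 28853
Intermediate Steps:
a = 33
V(J, O) = 7*J + 7*O + 7*O**2 (V(J, O) = ((O**2 + J) + O)*7 = ((J + O**2) + O)*7 = (J + O + O**2)*7 = 7*J + 7*O + 7*O**2)
37561 - V(122, a) = 37561 - (7*122 + 7*33 + 7*33**2) = 37561 - (854 + 231 + 7*1089) = 37561 - (854 + 231 + 7623) = 37561 - 1*8708 = 37561 - 8708 = 28853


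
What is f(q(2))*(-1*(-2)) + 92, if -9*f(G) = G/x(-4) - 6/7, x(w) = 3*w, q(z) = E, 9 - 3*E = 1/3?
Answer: 156907/1701 ≈ 92.244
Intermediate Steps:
E = 26/9 (E = 3 - ⅓/3 = 3 - ⅓*⅓ = 3 - ⅑ = 26/9 ≈ 2.8889)
q(z) = 26/9
f(G) = 2/21 + G/108 (f(G) = -(G/((3*(-4))) - 6/7)/9 = -(G/(-12) - 6*⅐)/9 = -(G*(-1/12) - 6/7)/9 = -(-G/12 - 6/7)/9 = -(-6/7 - G/12)/9 = 2/21 + G/108)
f(q(2))*(-1*(-2)) + 92 = (2/21 + (1/108)*(26/9))*(-1*(-2)) + 92 = (2/21 + 13/486)*2 + 92 = (415/3402)*2 + 92 = 415/1701 + 92 = 156907/1701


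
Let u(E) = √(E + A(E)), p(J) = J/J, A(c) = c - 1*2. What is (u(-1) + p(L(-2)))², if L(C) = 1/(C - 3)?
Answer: -3 + 4*I ≈ -3.0 + 4.0*I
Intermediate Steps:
A(c) = -2 + c (A(c) = c - 2 = -2 + c)
L(C) = 1/(-3 + C)
p(J) = 1
u(E) = √(-2 + 2*E) (u(E) = √(E + (-2 + E)) = √(-2 + 2*E))
(u(-1) + p(L(-2)))² = (√(-2 + 2*(-1)) + 1)² = (√(-2 - 2) + 1)² = (√(-4) + 1)² = (2*I + 1)² = (1 + 2*I)²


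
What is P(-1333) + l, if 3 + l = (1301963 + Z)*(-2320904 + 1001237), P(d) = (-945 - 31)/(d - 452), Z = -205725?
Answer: -2582304366255989/1785 ≈ -1.4467e+12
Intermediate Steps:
P(d) = -976/(-452 + d)
l = -1446669112749 (l = -3 + (1301963 - 205725)*(-2320904 + 1001237) = -3 + 1096238*(-1319667) = -3 - 1446669112746 = -1446669112749)
P(-1333) + l = -976/(-452 - 1333) - 1446669112749 = -976/(-1785) - 1446669112749 = -976*(-1/1785) - 1446669112749 = 976/1785 - 1446669112749 = -2582304366255989/1785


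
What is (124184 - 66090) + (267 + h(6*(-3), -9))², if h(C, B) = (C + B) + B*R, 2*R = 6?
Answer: 103463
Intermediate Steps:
R = 3 (R = (½)*6 = 3)
h(C, B) = C + 4*B (h(C, B) = (C + B) + B*3 = (B + C) + 3*B = C + 4*B)
(124184 - 66090) + (267 + h(6*(-3), -9))² = (124184 - 66090) + (267 + (6*(-3) + 4*(-9)))² = 58094 + (267 + (-18 - 36))² = 58094 + (267 - 54)² = 58094 + 213² = 58094 + 45369 = 103463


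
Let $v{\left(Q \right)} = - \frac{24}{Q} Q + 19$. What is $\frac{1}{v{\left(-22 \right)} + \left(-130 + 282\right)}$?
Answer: $\frac{1}{147} \approx 0.0068027$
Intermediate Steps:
$v{\left(Q \right)} = -5$ ($v{\left(Q \right)} = -24 + 19 = -5$)
$\frac{1}{v{\left(-22 \right)} + \left(-130 + 282\right)} = \frac{1}{-5 + \left(-130 + 282\right)} = \frac{1}{-5 + 152} = \frac{1}{147}$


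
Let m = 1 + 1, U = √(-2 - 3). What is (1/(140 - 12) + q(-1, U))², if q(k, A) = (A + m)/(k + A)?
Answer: 45*(-731*√5 - 202*I)/(16384*(√5 - 2*I)) ≈ -0.99213 - 1.1355*I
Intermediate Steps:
U = I*√5 (U = √(-5) = I*√5 ≈ 2.2361*I)
m = 2
q(k, A) = (2 + A)/(A + k) (q(k, A) = (A + 2)/(k + A) = (2 + A)/(A + k))
(1/(140 - 12) + q(-1, U))² = (1/(140 - 12) + (2 + I*√5)/(I*√5 - 1))² = (1/128 + (2 + I*√5)/(-1 + I*√5))²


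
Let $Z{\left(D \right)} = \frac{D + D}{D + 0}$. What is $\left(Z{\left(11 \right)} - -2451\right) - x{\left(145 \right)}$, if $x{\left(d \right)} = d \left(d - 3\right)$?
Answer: $-18137$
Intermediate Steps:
$x{\left(d \right)} = d \left(-3 + d\right)$
$Z{\left(D \right)} = 2$ ($Z{\left(D \right)} = \frac{2 D}{D} = 2$)
$\left(Z{\left(11 \right)} - -2451\right) - x{\left(145 \right)} = \left(2 - -2451\right) - 145 \left(-3 + 145\right) = \left(2 + 2451\right) - 145 \cdot 142 = 2453 - 20590 = -18137$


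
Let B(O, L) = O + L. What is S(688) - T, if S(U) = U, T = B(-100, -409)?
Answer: 1197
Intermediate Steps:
B(O, L) = L + O
T = -509 (T = -409 - 100 = -509)
S(688) - T = 688 - 1*(-509) = 688 + 509 = 1197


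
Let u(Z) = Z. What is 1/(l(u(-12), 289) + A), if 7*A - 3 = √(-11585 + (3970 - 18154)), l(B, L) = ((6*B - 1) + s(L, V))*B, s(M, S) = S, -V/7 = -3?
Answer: 30597/19131410 - 7*I*√25769/19131410 ≈ 0.0015993 - 5.8735e-5*I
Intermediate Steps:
V = 21 (V = -7*(-3) = 21)
l(B, L) = B*(20 + 6*B) (l(B, L) = ((6*B - 1) + 21)*B = ((-1 + 6*B) + 21)*B = (20 + 6*B)*B = B*(20 + 6*B))
A = 3/7 + I*√25769/7 (A = 3/7 + √(-11585 + (3970 - 18154))/7 = 3/7 + √(-11585 - 14184)/7 = 3/7 + √(-25769)/7 = 3/7 + (I*√25769)/7 = 3/7 + I*√25769/7 ≈ 0.42857 + 22.932*I)
1/(l(u(-12), 289) + A) = 1/(2*(-12)*(10 + 3*(-12)) + (3/7 + I*√25769/7)) = 1/(2*(-12)*(10 - 36) + (3/7 + I*√25769/7)) = 1/(2*(-12)*(-26) + (3/7 + I*√25769/7)) = 1/(624 + (3/7 + I*√25769/7)) = 1/(4371/7 + I*√25769/7)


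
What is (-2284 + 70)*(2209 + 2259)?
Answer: -9892152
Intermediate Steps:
(-2284 + 70)*(2209 + 2259) = -2214*4468 = -9892152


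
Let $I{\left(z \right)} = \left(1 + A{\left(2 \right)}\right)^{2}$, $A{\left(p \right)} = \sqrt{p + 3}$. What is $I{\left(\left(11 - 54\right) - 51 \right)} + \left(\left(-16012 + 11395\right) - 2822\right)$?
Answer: $-7433 + 2 \sqrt{5} \approx -7428.5$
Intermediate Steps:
$A{\left(p \right)} = \sqrt{3 + p}$
$I{\left(z \right)} = \left(1 + \sqrt{5}\right)^{2}$ ($I{\left(z \right)} = \left(1 + \sqrt{3 + 2}\right)^{2} = \left(1 + \sqrt{5}\right)^{2}$)
$I{\left(\left(11 - 54\right) - 51 \right)} + \left(\left(-16012 + 11395\right) - 2822\right) = \left(1 + \sqrt{5}\right)^{2} + \left(\left(-16012 + 11395\right) - 2822\right) = \left(1 + \sqrt{5}\right)^{2} - 7439 = -7439 + \left(1 + \sqrt{5}\right)^{2}$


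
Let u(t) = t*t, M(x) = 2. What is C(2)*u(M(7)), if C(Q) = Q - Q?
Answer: 0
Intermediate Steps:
u(t) = t**2
C(Q) = 0
C(2)*u(M(7)) = 0*2**2 = 0*4 = 0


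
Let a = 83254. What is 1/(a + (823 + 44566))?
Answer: 1/128643 ≈ 7.7734e-6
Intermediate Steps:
1/(a + (823 + 44566)) = 1/(83254 + (823 + 44566)) = 1/(83254 + 45389) = 1/128643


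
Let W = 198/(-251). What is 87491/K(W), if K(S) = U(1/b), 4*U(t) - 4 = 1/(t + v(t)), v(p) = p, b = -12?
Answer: -174982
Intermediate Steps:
W = -198/251 (W = 198*(-1/251) = -198/251 ≈ -0.78885)
U(t) = 1 + 1/(8*t) (U(t) = 1 + 1/(4*(t + t)) = 1 + 1/(4*((2*t))) = 1 + (1/(2*t))/4 = 1 + 1/(8*t))
K(S) = -½ (K(S) = (⅛ + 1/(-12))/(1/(-12)) = (⅛ - 1/12)/(-1/12) = -12*1/24 = -½)
87491/K(W) = 87491/(-½) = 87491*(-2) = -174982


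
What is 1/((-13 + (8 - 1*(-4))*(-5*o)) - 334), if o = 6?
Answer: -1/707 ≈ -0.0014144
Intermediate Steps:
1/((-13 + (8 - 1*(-4))*(-5*o)) - 334) = 1/((-13 + (8 - 1*(-4))*(-5*6)) - 334) = 1/((-13 + (8 + 4)*(-30)) - 334) = 1/((-13 + 12*(-30)) - 334) = 1/((-13 - 360) - 334) = 1/(-373 - 334) = 1/(-707) = -1/707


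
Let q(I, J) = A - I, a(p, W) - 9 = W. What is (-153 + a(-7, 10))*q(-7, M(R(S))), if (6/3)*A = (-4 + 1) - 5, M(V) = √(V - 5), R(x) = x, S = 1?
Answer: -402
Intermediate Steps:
a(p, W) = 9 + W
M(V) = √(-5 + V)
A = -4 (A = ((-4 + 1) - 5)/2 = (-3 - 5)/2 = (½)*(-8) = -4)
q(I, J) = -4 - I
(-153 + a(-7, 10))*q(-7, M(R(S))) = (-153 + (9 + 10))*(-4 - 1*(-7)) = (-153 + 19)*(-4 + 7) = -134*3 = -402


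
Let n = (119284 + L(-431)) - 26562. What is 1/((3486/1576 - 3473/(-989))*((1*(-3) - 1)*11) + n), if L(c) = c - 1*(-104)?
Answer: 8471/780544738 ≈ 1.0853e-5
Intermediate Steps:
L(c) = 104 + c (L(c) = c + 104 = 104 + c)
n = 92395 (n = (119284 + (104 - 431)) - 26562 = (119284 - 327) - 26562 = 118957 - 26562 = 92395)
1/((3486/1576 - 3473/(-989))*((1*(-3) - 1)*11) + n) = 1/((3486/1576 - 3473/(-989))*((1*(-3) - 1)*11) + 92395) = 1/((3486*(1/1576) - 3473*(-1/989))*((-3 - 1)*11) + 92395) = 1/((1743/788 + 151/43)*(-4*11) + 92395) = 1/((193937/33884)*(-44) + 92395) = 1/(-2133307/8471 + 92395) = 1/(780544738/8471) = 8471/780544738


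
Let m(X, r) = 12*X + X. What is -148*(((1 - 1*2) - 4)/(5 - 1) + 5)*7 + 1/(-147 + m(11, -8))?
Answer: -15541/4 ≈ -3885.3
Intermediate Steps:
m(X, r) = 13*X
-148*(((1 - 1*2) - 4)/(5 - 1) + 5)*7 + 1/(-147 + m(11, -8)) = -148*(((1 - 1*2) - 4)/(5 - 1) + 5)*7 + 1/(-147 + 13*11) = -148*(((1 - 2) - 4)/4 + 5)*7 + 1/(-147 + 143) = -148*((-1 - 4)*(¼) + 5)*7 + 1/(-4) = -148*(-5*¼ + 5)*7 - ¼ = -148*(-5/4 + 5)*7 - ¼ = -555*7 - ¼ = -148*105/4 - ¼ = -3885 - ¼ = -15541/4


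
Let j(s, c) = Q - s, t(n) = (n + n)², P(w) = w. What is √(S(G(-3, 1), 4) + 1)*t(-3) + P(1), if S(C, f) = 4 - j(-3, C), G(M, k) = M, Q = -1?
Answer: 1 + 36*√3 ≈ 63.354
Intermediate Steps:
t(n) = 4*n² (t(n) = (2*n)² = 4*n²)
j(s, c) = -1 - s
S(C, f) = 2 (S(C, f) = 4 - (-1 - 1*(-3)) = 4 - (-1 + 3) = 4 - 1*2 = 4 - 2 = 2)
√(S(G(-3, 1), 4) + 1)*t(-3) + P(1) = √(2 + 1)*(4*(-3)²) + 1 = √3*(4*9) + 1 = √3*36 + 1 = 36*√3 + 1 = 1 + 36*√3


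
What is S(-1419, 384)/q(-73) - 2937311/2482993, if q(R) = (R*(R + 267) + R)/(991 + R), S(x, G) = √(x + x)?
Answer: -2937311/2482993 - 306*I*√2838/4745 ≈ -1.183 - 3.4355*I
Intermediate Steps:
S(x, G) = √2*√x (S(x, G) = √(2*x) = √2*√x)
q(R) = (R + R*(267 + R))/(991 + R) (q(R) = (R*(267 + R) + R)/(991 + R) = (R + R*(267 + R))/(991 + R))
S(-1419, 384)/q(-73) - 2937311/2482993 = (√2*√(-1419))/((-73*(268 - 73)/(991 - 73))) - 2937311/2482993 = (√2*(I*√1419))/((-73*195/918)) - 2937311*1/2482993 = (I*√2838)/((-73*1/918*195)) - 2937311/2482993 = (I*√2838)/(-4745/306) - 2937311/2482993 = (I*√2838)*(-306/4745) - 2937311/2482993 = -306*I*√2838/4745 - 2937311/2482993 = -2937311/2482993 - 306*I*√2838/4745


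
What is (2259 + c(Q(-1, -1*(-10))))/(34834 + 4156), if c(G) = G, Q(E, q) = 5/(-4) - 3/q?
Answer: 45149/779800 ≈ 0.057898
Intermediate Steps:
Q(E, q) = -5/4 - 3/q (Q(E, q) = 5*(-¼) - 3/q = -5/4 - 3/q)
(2259 + c(Q(-1, -1*(-10))))/(34834 + 4156) = (2259 + (-5/4 - 3/((-1*(-10)))))/(34834 + 4156) = (2259 + (-5/4 - 3/10))/38990 = (2259 + (-5/4 - 3*⅒))*(1/38990) = (2259 + (-5/4 - 3/10))*(1/38990) = (2259 - 31/20)*(1/38990) = (45149/20)*(1/38990) = 45149/779800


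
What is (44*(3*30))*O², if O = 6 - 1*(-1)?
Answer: 194040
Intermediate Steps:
O = 7 (O = 6 + 1 = 7)
(44*(3*30))*O² = (44*(3*30))*7² = (44*90)*49 = 3960*49 = 194040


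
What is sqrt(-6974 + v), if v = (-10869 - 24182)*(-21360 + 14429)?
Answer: sqrt(242931507) ≈ 15586.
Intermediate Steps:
v = 242938481 (v = -35051*(-6931) = 242938481)
sqrt(-6974 + v) = sqrt(-6974 + 242938481) = sqrt(242931507)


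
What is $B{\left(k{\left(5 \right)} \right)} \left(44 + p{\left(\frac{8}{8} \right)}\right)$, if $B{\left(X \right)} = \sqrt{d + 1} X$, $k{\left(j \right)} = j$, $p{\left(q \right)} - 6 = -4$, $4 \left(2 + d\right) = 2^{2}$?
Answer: $0$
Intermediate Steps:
$d = -1$ ($d = -2 + \frac{2^{2}}{4} = -2 + \frac{1}{4} \cdot 4 = -2 + 1 = -1$)
$p{\left(q \right)} = 2$ ($p{\left(q \right)} = 6 - 4 = 2$)
$B{\left(X \right)} = 0$ ($B{\left(X \right)} = \sqrt{-1 + 1} X = \sqrt{0} X = 0 X = 0$)
$B{\left(k{\left(5 \right)} \right)} \left(44 + p{\left(\frac{8}{8} \right)}\right) = 0 \left(44 + 2\right) = 0 \cdot 46 = 0$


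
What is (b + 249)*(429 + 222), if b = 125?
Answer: 243474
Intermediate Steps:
(b + 249)*(429 + 222) = (125 + 249)*(429 + 222) = 374*651 = 243474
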